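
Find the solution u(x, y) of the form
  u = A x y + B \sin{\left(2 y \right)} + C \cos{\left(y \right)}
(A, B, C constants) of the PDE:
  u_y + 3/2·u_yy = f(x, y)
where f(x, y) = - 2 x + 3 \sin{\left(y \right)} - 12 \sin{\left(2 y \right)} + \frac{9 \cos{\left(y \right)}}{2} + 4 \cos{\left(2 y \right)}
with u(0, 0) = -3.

Substitute the ansatz u = A x y + B \sin{\left(2 y \right)} + C \cos{\left(y \right)} into the left-hand side.
Derivatives of the ansatz:
  u_y = A x + 2 B \cos{\left(2 y \right)} - C \sin{\left(y \right)}
  u_yy = - 4 B \sin{\left(2 y \right)} - C \cos{\left(y \right)}
Term by term:
  u_y = A x + 2 B \cos{\left(2 y \right)} - C \sin{\left(y \right)}
  3/2·u_yy = - 6 B \sin{\left(2 y \right)} - \frac{3 C \cos{\left(y \right)}}{2}
So the left-hand side equals
  A x - 6 B \sin{\left(2 y \right)} + 2 B \cos{\left(2 y \right)} - C \sin{\left(y \right)} - \frac{3 C \cos{\left(y \right)}}{2}
This must equal f(x, y) = - 2 x + 3 \sin{\left(y \right)} - 12 \sin{\left(2 y \right)} + \frac{9 \cos{\left(y \right)}}{2} + 4 \cos{\left(2 y \right)} identically.
Matching coefficients of the independent functions:
  [x]:  A = -2
  [\sin{\left(y \right)}]:  - C = 3
  [\sin{\left(2 y \right)}]:  - 6 B = -12
  [\cos{\left(y \right)}]:  - \frac{3 C}{2} = \frac{9}{2}
  [\cos{\left(2 y \right)}]:  2 B = 4
Solving: A = -2, B = 2, C = -3.
Check against the point condition:
  u(0, 0) = -3  ⟹  C = -3  ✓
Hence u(x, y) = - 2 x y + 2 \sin{\left(2 y \right)} - 3 \cos{\left(y \right)}.

Answer: u(x, y) = - 2 x y + 2 \sin{\left(2 y \right)} - 3 \cos{\left(y \right)}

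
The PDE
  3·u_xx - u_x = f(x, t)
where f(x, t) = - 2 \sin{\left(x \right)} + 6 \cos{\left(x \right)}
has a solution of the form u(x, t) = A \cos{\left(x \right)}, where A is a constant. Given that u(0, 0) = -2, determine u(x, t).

Answer: u(x, t) = - 2 \cos{\left(x \right)}

Derivation:
Substitute the ansatz u = A \cos{\left(x \right)} into the left-hand side.
Derivatives of the ansatz:
  u_xx = - A \cos{\left(x \right)}
  u_x = - A \sin{\left(x \right)}
Term by term:
  3·u_xx = - 3 A \cos{\left(x \right)}
  -u_x = A \sin{\left(x \right)}
So the left-hand side equals
  A \sin{\left(x \right)} - 3 A \cos{\left(x \right)}
This must equal f(x, t) = - 2 \sin{\left(x \right)} + 6 \cos{\left(x \right)} identically.
Matching coefficients of the independent functions:
  [\sin{\left(x \right)}]:  A = -2
  [\cos{\left(x \right)}]:  - 3 A = 6
Solving: A = -2.
Check against the point condition:
  u(0, 0) = -2  ⟹  A = -2  ✓
Hence u(x, t) = - 2 \cos{\left(x \right)}.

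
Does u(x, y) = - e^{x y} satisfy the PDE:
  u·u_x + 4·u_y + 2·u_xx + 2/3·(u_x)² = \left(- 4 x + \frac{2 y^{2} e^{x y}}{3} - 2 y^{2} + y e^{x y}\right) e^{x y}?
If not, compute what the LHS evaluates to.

Evaluate each term of the left-hand side for u = - e^{x y}.
Derivatives:
  u_x = - y e^{x y}
  u_y = - x e^{x y}
  u_xx = - y^{2} e^{x y}
Terms:
  u·u_x = y e^{2 x y}
  4·u_y = - 4 x e^{x y}
  2·u_xx = - 2 y^{2} e^{x y}
  2/3·(u_x)² = \frac{2 y^{2} e^{2 x y}}{3}
Sum: LHS = \left(- 4 x + \frac{2 y^{2} e^{x y}}{3} - 2 y^{2} + y e^{x y}\right) e^{x y}
This is exactly the given right-hand side, so u is a solution.

Answer: Yes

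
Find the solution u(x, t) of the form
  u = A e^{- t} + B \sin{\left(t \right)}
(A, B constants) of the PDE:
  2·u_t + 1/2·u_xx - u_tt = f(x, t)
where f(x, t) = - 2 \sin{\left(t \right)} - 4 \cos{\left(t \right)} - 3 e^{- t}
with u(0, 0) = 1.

Answer: u(x, t) = - 2 \sin{\left(t \right)} + e^{- t}

Derivation:
Substitute the ansatz u = A e^{- t} + B \sin{\left(t \right)} into the left-hand side.
Derivatives of the ansatz:
  u_t = - A e^{- t} + B \cos{\left(t \right)}
  u_xx = 0
  u_tt = A e^{- t} - B \sin{\left(t \right)}
Term by term:
  2·u_t = - 2 A e^{- t} + 2 B \cos{\left(t \right)}
  1/2·u_xx = 0
  -u_tt = - A e^{- t} + B \sin{\left(t \right)}
So the left-hand side equals
  - 3 A e^{- t} + B \sin{\left(t \right)} + 2 B \cos{\left(t \right)}
This must equal f(x, t) = - 2 \sin{\left(t \right)} - 4 \cos{\left(t \right)} - 3 e^{- t} identically.
Matching coefficients of the independent functions:
  [e^{- t}]:  - 3 A = -3
  [\sin{\left(t \right)}]:  B = -2
  [\cos{\left(t \right)}]:  2 B = -4
Solving: A = 1, B = -2.
Check against the point condition:
  u(0, 0) = 1  ⟹  A = 1  ✓
Hence u(x, t) = - 2 \sin{\left(t \right)} + e^{- t}.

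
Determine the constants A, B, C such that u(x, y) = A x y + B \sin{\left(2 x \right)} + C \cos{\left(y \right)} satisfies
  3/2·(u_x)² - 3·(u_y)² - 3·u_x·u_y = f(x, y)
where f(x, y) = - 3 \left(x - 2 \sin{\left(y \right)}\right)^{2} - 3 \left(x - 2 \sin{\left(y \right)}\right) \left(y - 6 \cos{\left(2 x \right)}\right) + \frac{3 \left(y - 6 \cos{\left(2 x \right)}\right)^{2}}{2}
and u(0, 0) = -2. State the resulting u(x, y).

Answer: u(x, y) = - x y + 3 \sin{\left(2 x \right)} - 2 \cos{\left(y \right)}

Derivation:
Substitute the ansatz u = A x y + B \sin{\left(2 x \right)} + C \cos{\left(y \right)} into the left-hand side.
Derivatives of the ansatz:
  u_x = A y + 2 B \cos{\left(2 x \right)}
  u_y = A x - C \sin{\left(y \right)}
Term by term:
  3/2·(u_x)² = \frac{3 A^{2} y^{2}}{2} + 6 A B y \cos{\left(2 x \right)} + 6 B^{2} \cos^{2}{\left(2 x \right)}
  -3·(u_y)² = - 3 A^{2} x^{2} + 6 A C x \sin{\left(y \right)} - 3 C^{2} \sin^{2}{\left(y \right)}
  -3·u_x·u_y = - 3 A^{2} x y - 6 A B x \cos{\left(2 x \right)} + 3 A C y \sin{\left(y \right)} + 6 B C \sin{\left(y \right)} \cos{\left(2 x \right)}
So the left-hand side equals
  - 3 A^{2} x^{2} - 3 A^{2} x y + \frac{3 A^{2} y^{2}}{2} - 6 A B x \cos{\left(2 x \right)} + 6 A B y \cos{\left(2 x \right)} + 6 A C x \sin{\left(y \right)} + 3 A C y \sin{\left(y \right)} + 6 B^{2} \cos^{2}{\left(2 x \right)} + 6 B C \sin{\left(y \right)} \cos{\left(2 x \right)} - 3 C^{2} \sin^{2}{\left(y \right)}
This must equal f(x, y) identically; expanded, f = - 3 x^{2} - 3 x y + 12 x \sin{\left(y \right)} + 18 x \cos{\left(2 x \right)} + \frac{3 y^{2}}{2} + 6 y \sin{\left(y \right)} - 18 y \cos{\left(2 x \right)} - 12 \sin^{2}{\left(y \right)} - 36 \sin{\left(y \right)} \cos{\left(2 x \right)} + 54 \cos^{2}{\left(2 x \right)}.
Matching coefficients of the independent functions:
  [x^{2}, x y]:  - 3 A^{2} = -3
  [y^{2}]:  \frac{3 A^{2}}{2} = \frac{3}{2}
  [x \sin{\left(y \right)}]:  6 A C = 12
  [x \cos{\left(2 x \right)}]:  - 6 A B = 18
  [y \sin{\left(y \right)}]:  3 A C = 6
  [y \cos{\left(2 x \right)}]:  6 A B = -18
  [\sin{\left(y \right)} \cos{\left(2 x \right)}]:  6 B C = -36
  [\sin^{2}{\left(y \right)}]:  - 3 C^{2} = -12
  [\cos^{2}{\left(2 x \right)}]:  6 B^{2} = 54
These equations allow (A, B, C) = (-1, 3, -2) or (1, -3, 2).
Impose the point condition(s):
  u(0, 0) = -2  ⟹  C = -2
Only A = -1, B = 3, C = -2 satisfies everything.
Hence u(x, y) = - x y + 3 \sin{\left(2 x \right)} - 2 \cos{\left(y \right)}.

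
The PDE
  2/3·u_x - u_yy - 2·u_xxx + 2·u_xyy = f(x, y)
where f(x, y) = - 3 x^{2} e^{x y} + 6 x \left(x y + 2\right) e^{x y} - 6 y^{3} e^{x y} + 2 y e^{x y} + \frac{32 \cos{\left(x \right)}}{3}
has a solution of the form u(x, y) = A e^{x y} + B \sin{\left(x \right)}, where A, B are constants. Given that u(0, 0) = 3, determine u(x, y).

Answer: u(x, y) = 3 e^{x y} + 4 \sin{\left(x \right)}

Derivation:
Substitute the ansatz u = A e^{x y} + B \sin{\left(x \right)} into the left-hand side.
Derivatives of the ansatz:
  u_x = A y e^{x y} + B \cos{\left(x \right)}
  u_yy = A x^{2} e^{x y}
  u_xxx = A y^{3} e^{x y} - B \cos{\left(x \right)}
  u_xyy = A x^{2} y e^{x y} + 2 A x e^{x y}
Term by term:
  2/3·u_x = \frac{2 A y e^{x y}}{3} + \frac{2 B \cos{\left(x \right)}}{3}
  -u_yy = - A x^{2} e^{x y}
  -2·u_xxx = - 2 A y^{3} e^{x y} + 2 B \cos{\left(x \right)}
  2·u_xyy = 2 A x^{2} y e^{x y} + 4 A x e^{x y}
So the left-hand side equals
  2 A x^{2} y e^{x y} - A x^{2} e^{x y} + 4 A x e^{x y} - 2 A y^{3} e^{x y} + \frac{2 A y e^{x y}}{3} + \frac{8 B \cos{\left(x \right)}}{3}
This must equal f(x, y) identically; expanded, f = 6 x^{2} y e^{x y} - 3 x^{2} e^{x y} + 12 x e^{x y} - 6 y^{3} e^{x y} + 2 y e^{x y} + \frac{32 \cos{\left(x \right)}}{3}.
Matching coefficients of the independent functions:
  [x e^{x y}]:  4 A = 12
  [x^{2} e^{x y}]:  - A = -3
  [y e^{x y}]:  \frac{2 A}{3} = 2
  [y^{3} e^{x y}]:  - 2 A = -6
  [x^{2} y e^{x y}]:  2 A = 6
  [\cos{\left(x \right)}]:  \frac{8 B}{3} = \frac{32}{3}
Solving: A = 3, B = 4.
Check against the point condition:
  u(0, 0) = 3  ⟹  A = 3  ✓
Hence u(x, y) = 3 e^{x y} + 4 \sin{\left(x \right)}.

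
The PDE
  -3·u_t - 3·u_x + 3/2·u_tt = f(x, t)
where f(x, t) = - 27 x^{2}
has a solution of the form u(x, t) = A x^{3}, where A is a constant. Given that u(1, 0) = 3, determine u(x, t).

Substitute the ansatz u = A x^{3} into the left-hand side.
Derivatives of the ansatz:
  u_t = 0
  u_x = 3 A x^{2}
  u_tt = 0
Term by term:
  -3·u_t = 0
  -3·u_x = - 9 A x^{2}
  3/2·u_tt = 0
So the left-hand side equals
  - 9 A x^{2}
This must equal f(x, t) = - 27 x^{2} identically.
Matching coefficients of the independent functions:
  [x^{2}]:  - 9 A = -27
Solving: A = 3.
Check against the point condition:
  u(1, 0) = 3  ⟹  A = 3  ✓
Hence u(x, t) = 3 x^{3}.

Answer: u(x, t) = 3 x^{3}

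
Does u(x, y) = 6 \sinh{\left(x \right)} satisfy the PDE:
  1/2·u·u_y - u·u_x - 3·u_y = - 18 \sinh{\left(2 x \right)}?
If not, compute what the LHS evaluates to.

Answer: Yes

Derivation:
Evaluate each term of the left-hand side for u = 6 \sinh{\left(x \right)}.
Derivatives:
  u_y = 0
  u_x = 6 \cosh{\left(x \right)}
Terms:
  1/2·u·u_y = 0
  -u·u_x = - 18 \sinh{\left(2 x \right)}
  -3·u_y = 0
Sum: LHS = - 18 \sinh{\left(2 x \right)}
This is exactly the given right-hand side, so u is a solution.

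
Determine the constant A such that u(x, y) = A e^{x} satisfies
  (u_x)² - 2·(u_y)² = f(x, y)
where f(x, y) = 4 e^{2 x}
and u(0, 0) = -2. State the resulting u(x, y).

Substitute the ansatz u = A e^{x} into the left-hand side.
Derivatives of the ansatz:
  u_x = A e^{x}
  u_y = 0
Term by term:
  (u_x)² = A^{2} e^{2 x}
  -2·(u_y)² = 0
So the left-hand side equals
  A^{2} e^{2 x}
This must equal f(x, y) = 4 e^{2 x} identically.
Matching coefficients of the independent functions:
  [e^{2 x}]:  A^{2} = 4
These equations allow (A) = (-2) or (2).
Impose the point condition(s):
  u(0, 0) = -2  ⟹  A = -2
Only A = -2 satisfies everything.
Hence u(x, y) = - 2 e^{x}.

Answer: u(x, y) = - 2 e^{x}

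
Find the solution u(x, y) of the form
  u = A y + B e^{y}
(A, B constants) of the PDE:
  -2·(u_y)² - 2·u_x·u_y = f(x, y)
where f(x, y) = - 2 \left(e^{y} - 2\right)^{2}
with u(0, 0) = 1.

Answer: u(x, y) = - 2 y + e^{y}

Derivation:
Substitute the ansatz u = A y + B e^{y} into the left-hand side.
Derivatives of the ansatz:
  u_y = A + B e^{y}
  u_x = 0
Term by term:
  -2·(u_y)² = - 2 A^{2} - 4 A B e^{y} - 2 B^{2} e^{2 y}
  -2·u_x·u_y = 0
So the left-hand side equals
  - 2 A^{2} - 4 A B e^{y} - 2 B^{2} e^{2 y}
This must equal f(x, y) identically; expanded, f = - 2 e^{2 y} + 8 e^{y} - 8.
Matching coefficients of the independent functions:
  [constant term]:  - 2 A^{2} = -8
  [e^{y}]:  - 4 A B = 8
  [e^{2 y}]:  - 2 B^{2} = -2
These equations allow (A, B) = (-2, 1) or (2, -1).
Impose the point condition(s):
  u(0, 0) = 1  ⟹  B = 1
Only A = -2, B = 1 satisfies everything.
Hence u(x, y) = - 2 y + e^{y}.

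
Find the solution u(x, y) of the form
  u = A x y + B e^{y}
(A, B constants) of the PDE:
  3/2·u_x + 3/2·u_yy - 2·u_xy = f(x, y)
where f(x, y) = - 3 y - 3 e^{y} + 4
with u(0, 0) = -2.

Answer: u(x, y) = - 2 x y - 2 e^{y}

Derivation:
Substitute the ansatz u = A x y + B e^{y} into the left-hand side.
Derivatives of the ansatz:
  u_x = A y
  u_yy = B e^{y}
  u_xy = A
Term by term:
  3/2·u_x = \frac{3 A y}{2}
  3/2·u_yy = \frac{3 B e^{y}}{2}
  -2·u_xy = - 2 A
So the left-hand side equals
  \frac{3 A y}{2} - 2 A + \frac{3 B e^{y}}{2}
This must equal f(x, y) = - 3 y - 3 e^{y} + 4 identically.
Matching coefficients of the independent functions:
  [constant term]:  - 2 A = 4
  [y]:  \frac{3 A}{2} = -3
  [e^{y}]:  \frac{3 B}{2} = -3
Solving: A = -2, B = -2.
Check against the point condition:
  u(0, 0) = -2  ⟹  B = -2  ✓
Hence u(x, y) = - 2 x y - 2 e^{y}.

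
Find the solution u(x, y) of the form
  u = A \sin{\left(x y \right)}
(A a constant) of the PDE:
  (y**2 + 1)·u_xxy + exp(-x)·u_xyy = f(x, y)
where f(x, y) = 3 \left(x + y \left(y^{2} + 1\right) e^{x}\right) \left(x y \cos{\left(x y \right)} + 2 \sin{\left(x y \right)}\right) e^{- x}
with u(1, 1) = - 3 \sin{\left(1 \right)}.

Substitute the ansatz u = A \sin{\left(x y \right)} into the left-hand side.
Derivatives of the ansatz:
  u_xxy = - A x y^{2} \cos{\left(x y \right)} - 2 A y \sin{\left(x y \right)}
  u_xyy = - A x^{2} y \cos{\left(x y \right)} - 2 A x \sin{\left(x y \right)}
Term by term:
  (y**2 + 1)·u_xxy = - A x y^{4} \cos{\left(x y \right)} - A x y^{2} \cos{\left(x y \right)} - 2 A y^{3} \sin{\left(x y \right)} - 2 A y \sin{\left(x y \right)}
  exp(-x)·u_xyy = - A x^{2} y e^{- x} \cos{\left(x y \right)} - 2 A x e^{- x} \sin{\left(x y \right)}
So the left-hand side equals
  - A x^{2} y e^{- x} \cos{\left(x y \right)} - A x y^{4} \cos{\left(x y \right)} - A x y^{2} \cos{\left(x y \right)} - 2 A x e^{- x} \sin{\left(x y \right)} - 2 A y^{3} \sin{\left(x y \right)} - 2 A y \sin{\left(x y \right)}
This must equal f(x, y) identically; expanded, f = 3 x^{2} y e^{- x} \cos{\left(x y \right)} + 3 x y^{4} \cos{\left(x y \right)} + 3 x y^{2} \cos{\left(x y \right)} + 6 x e^{- x} \sin{\left(x y \right)} + 6 y^{3} \sin{\left(x y \right)} + 6 y \sin{\left(x y \right)}.
Matching coefficients of the independent functions:
  [y \sin{\left(x y \right)}, y^{3} \sin{\left(x y \right)}, x e^{- x} \sin{\left(x y \right)}]:  - 2 A = 6
  [x y^{2} \cos{\left(x y \right)}, x y^{4} \cos{\left(x y \right)}, x^{2} y e^{- x} \cos{\left(x y \right)}]:  - A = 3
Solving: A = -3.
Check against the point condition:
  u(1, 1) = - 3 \sin{\left(1 \right)}  ⟹  A \sin{\left(1 \right)} = - 3 \sin{\left(1 \right)}  ✓
Hence u(x, y) = - 3 \sin{\left(x y \right)}.

Answer: u(x, y) = - 3 \sin{\left(x y \right)}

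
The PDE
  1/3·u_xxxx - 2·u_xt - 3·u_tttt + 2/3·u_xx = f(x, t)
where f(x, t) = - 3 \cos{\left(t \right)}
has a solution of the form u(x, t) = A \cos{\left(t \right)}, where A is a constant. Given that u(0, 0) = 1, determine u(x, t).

Substitute the ansatz u = A \cos{\left(t \right)} into the left-hand side.
Derivatives of the ansatz:
  u_xxxx = 0
  u_xt = 0
  u_tttt = A \cos{\left(t \right)}
  u_xx = 0
Term by term:
  1/3·u_xxxx = 0
  -2·u_xt = 0
  -3·u_tttt = - 3 A \cos{\left(t \right)}
  2/3·u_xx = 0
So the left-hand side equals
  - 3 A \cos{\left(t \right)}
This must equal f(x, t) = - 3 \cos{\left(t \right)} identically.
Matching coefficients of the independent functions:
  [\cos{\left(t \right)}]:  - 3 A = -3
Solving: A = 1.
Check against the point condition:
  u(0, 0) = 1  ⟹  A = 1  ✓
Hence u(x, t) = \cos{\left(t \right)}.

Answer: u(x, t) = \cos{\left(t \right)}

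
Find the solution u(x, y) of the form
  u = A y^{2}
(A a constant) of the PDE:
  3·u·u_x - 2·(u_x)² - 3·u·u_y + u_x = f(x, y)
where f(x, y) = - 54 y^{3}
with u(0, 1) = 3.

Substitute the ansatz u = A y^{2} into the left-hand side.
Derivatives of the ansatz:
  u_x = 0
  u_y = 2 A y
Term by term:
  3·u·u_x = 0
  -2·(u_x)² = 0
  -3·u·u_y = - 6 A^{2} y^{3}
  u_x = 0
So the left-hand side equals
  - 6 A^{2} y^{3}
This must equal f(x, y) = - 54 y^{3} identically.
Matching coefficients of the independent functions:
  [y^{3}]:  - 6 A^{2} = -54
These equations allow (A) = (-3) or (3).
Impose the point condition(s):
  u(0, 1) = 3  ⟹  A = 3
Only A = 3 satisfies everything.
Hence u(x, y) = 3 y^{2}.

Answer: u(x, y) = 3 y^{2}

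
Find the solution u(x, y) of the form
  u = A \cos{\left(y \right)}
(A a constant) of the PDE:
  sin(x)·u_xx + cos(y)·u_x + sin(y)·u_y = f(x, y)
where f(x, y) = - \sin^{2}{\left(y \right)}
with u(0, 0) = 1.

Substitute the ansatz u = A \cos{\left(y \right)} into the left-hand side.
Derivatives of the ansatz:
  u_xx = 0
  u_x = 0
  u_y = - A \sin{\left(y \right)}
Term by term:
  sin(x)·u_xx = 0
  cos(y)·u_x = 0
  sin(y)·u_y = - A \sin^{2}{\left(y \right)}
So the left-hand side equals
  - A \sin^{2}{\left(y \right)}
This must equal f(x, y) = - \sin^{2}{\left(y \right)} identically.
Matching coefficients of the independent functions:
  [\sin^{2}{\left(y \right)}]:  - A = -1
Solving: A = 1.
Check against the point condition:
  u(0, 0) = 1  ⟹  A = 1  ✓
Hence u(x, y) = \cos{\left(y \right)}.

Answer: u(x, y) = \cos{\left(y \right)}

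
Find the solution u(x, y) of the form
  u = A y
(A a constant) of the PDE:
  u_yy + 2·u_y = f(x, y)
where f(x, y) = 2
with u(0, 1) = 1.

Substitute the ansatz u = A y into the left-hand side.
Derivatives of the ansatz:
  u_yy = 0
  u_y = A
Term by term:
  u_yy = 0
  2·u_y = 2 A
So the left-hand side equals
  2 A
This must equal f(x, y) = 2 identically.
Matching coefficients of the independent functions:
  [constant term]:  2 A = 2
Solving: A = 1.
Check against the point condition:
  u(0, 1) = 1  ⟹  A = 1  ✓
Hence u(x, y) = y.

Answer: u(x, y) = y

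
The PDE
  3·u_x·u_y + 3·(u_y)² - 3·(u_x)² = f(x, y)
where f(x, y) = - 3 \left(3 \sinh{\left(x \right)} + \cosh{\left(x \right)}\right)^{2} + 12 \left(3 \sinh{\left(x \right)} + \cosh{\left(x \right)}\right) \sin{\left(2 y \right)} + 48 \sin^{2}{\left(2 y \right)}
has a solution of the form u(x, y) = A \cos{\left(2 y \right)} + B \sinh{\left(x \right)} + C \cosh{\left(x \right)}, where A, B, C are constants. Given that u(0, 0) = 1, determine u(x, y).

Substitute the ansatz u = A \cos{\left(2 y \right)} + B \sinh{\left(x \right)} + C \cosh{\left(x \right)} into the left-hand side.
Derivatives of the ansatz:
  u_x = B \cosh{\left(x \right)} + C \sinh{\left(x \right)}
  u_y = - 2 A \sin{\left(2 y \right)}
Term by term:
  3·u_x·u_y = - 6 A B \sin{\left(2 y \right)} \cosh{\left(x \right)} - 6 A C \sin{\left(2 y \right)} \sinh{\left(x \right)}
  3·(u_y)² = 12 A^{2} \sin^{2}{\left(2 y \right)}
  -3·(u_x)² = - 3 B^{2} \cosh^{2}{\left(x \right)} - 6 B C \sinh{\left(x \right)} \cosh{\left(x \right)} - 3 C^{2} \sinh^{2}{\left(x \right)}
So the left-hand side equals
  12 A^{2} \sin^{2}{\left(2 y \right)} - 6 A B \sin{\left(2 y \right)} \cosh{\left(x \right)} - 6 A C \sin{\left(2 y \right)} \sinh{\left(x \right)} - 3 B^{2} \cosh^{2}{\left(x \right)} - 6 B C \sinh{\left(x \right)} \cosh{\left(x \right)} - 3 C^{2} \sinh^{2}{\left(x \right)}
This must equal f(x, y) identically; expanded, f = 48 \sin^{2}{\left(2 y \right)} + 36 \sin{\left(2 y \right)} \sinh{\left(x \right)} + 12 \sin{\left(2 y \right)} \cosh{\left(x \right)} - 27 \sinh^{2}{\left(x \right)} - 18 \sinh{\left(x \right)} \cosh{\left(x \right)} - 3 \cosh^{2}{\left(x \right)}.
Matching coefficients of the independent functions:
  [\sin{\left(2 y \right)} \sinh{\left(x \right)}]:  - 6 A C = 36
  [\sin{\left(2 y \right)} \cosh{\left(x \right)}]:  - 6 A B = 12
  [\sinh{\left(x \right)} \cosh{\left(x \right)}]:  - 6 B C = -18
  [\sin^{2}{\left(2 y \right)}]:  12 A^{2} = 48
  [\sinh^{2}{\left(x \right)}]:  - 3 C^{2} = -27
  [\cosh^{2}{\left(x \right)}]:  - 3 B^{2} = -3
These equations allow (A, B, C) = (-2, 1, 3) or (2, -1, -3).
Impose the point condition(s):
  u(0, 0) = 1  ⟹  A + C = 1
Only A = -2, B = 1, C = 3 satisfies everything.
Hence u(x, y) = - 2 \cos{\left(2 y \right)} + \sinh{\left(x \right)} + 3 \cosh{\left(x \right)}.

Answer: u(x, y) = - 2 \cos{\left(2 y \right)} + \sinh{\left(x \right)} + 3 \cosh{\left(x \right)}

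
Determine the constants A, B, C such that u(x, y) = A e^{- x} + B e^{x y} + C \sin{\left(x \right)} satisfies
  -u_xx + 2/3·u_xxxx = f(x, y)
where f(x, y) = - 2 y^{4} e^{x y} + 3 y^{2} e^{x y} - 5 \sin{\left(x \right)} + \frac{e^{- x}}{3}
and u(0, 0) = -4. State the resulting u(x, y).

Substitute the ansatz u = A e^{- x} + B e^{x y} + C \sin{\left(x \right)} into the left-hand side.
Derivatives of the ansatz:
  u_xx = A e^{- x} + B y^{2} e^{x y} - C \sin{\left(x \right)}
  u_xxxx = A e^{- x} + B y^{4} e^{x y} + C \sin{\left(x \right)}
Term by term:
  -u_xx = - A e^{- x} - B y^{2} e^{x y} + C \sin{\left(x \right)}
  2/3·u_xxxx = \frac{2 A e^{- x}}{3} + \frac{2 B y^{4} e^{x y}}{3} + \frac{2 C \sin{\left(x \right)}}{3}
So the left-hand side equals
  - \frac{A e^{- x}}{3} + \frac{2 B y^{4} e^{x y}}{3} - B y^{2} e^{x y} + \frac{5 C \sin{\left(x \right)}}{3}
This must equal f(x, y) = - 2 y^{4} e^{x y} + 3 y^{2} e^{x y} - 5 \sin{\left(x \right)} + \frac{e^{- x}}{3} identically.
Matching coefficients of the independent functions:
  [y^{2} e^{x y}]:  - B = 3
  [y^{4} e^{x y}]:  \frac{2 B}{3} = -2
  [e^{- x}]:  - \frac{A}{3} = \frac{1}{3}
  [\sin{\left(x \right)}]:  \frac{5 C}{3} = -5
Solving: A = -1, B = -3, C = -3.
Check against the point condition:
  u(0, 0) = -4  ⟹  A + B = -4  ✓
Hence u(x, y) = - 3 e^{x y} - 3 \sin{\left(x \right)} - e^{- x}.

Answer: u(x, y) = - 3 e^{x y} - 3 \sin{\left(x \right)} - e^{- x}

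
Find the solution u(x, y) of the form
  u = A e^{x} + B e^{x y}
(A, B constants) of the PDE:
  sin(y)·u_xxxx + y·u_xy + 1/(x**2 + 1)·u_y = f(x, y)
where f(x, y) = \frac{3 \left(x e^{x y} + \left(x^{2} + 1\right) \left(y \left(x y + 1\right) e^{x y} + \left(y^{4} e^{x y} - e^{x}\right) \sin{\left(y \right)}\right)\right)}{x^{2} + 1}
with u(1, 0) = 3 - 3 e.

Answer: u(x, y) = - 3 e^{x} + 3 e^{x y}

Derivation:
Substitute the ansatz u = A e^{x} + B e^{x y} into the left-hand side.
Derivatives of the ansatz:
  u_xxxx = A e^{x} + B y^{4} e^{x y}
  u_xy = B x y e^{x y} + B e^{x y}
  u_y = B x e^{x y}
Term by term:
  sin(y)·u_xxxx = A e^{x} \sin{\left(y \right)} + B y^{4} e^{x y} \sin{\left(y \right)}
  y·u_xy = B x y^{2} e^{x y} + B y e^{x y}
  1/(x**2 + 1)·u_y = \frac{B x e^{x y}}{x^{2} + 1}
So the left-hand side equals
  A e^{x} \sin{\left(y \right)} + B x y^{2} e^{x y} + \frac{B x e^{x y}}{x^{2} + 1} + B y^{4} e^{x y} \sin{\left(y \right)} + B y e^{x y}
This must equal f(x, y) identically; expanded, f = 3 x y^{2} e^{x y} + \frac{3 x e^{x y}}{x^{2} + 1} + 3 y^{4} e^{x y} \sin{\left(y \right)} + 3 y e^{x y} - 3 e^{x} \sin{\left(y \right)}.
Matching coefficients of the independent functions:
  [y e^{x y}, x y^{2} e^{x y}, \frac{x e^{x y}}{x^{2} + 1}, y^{4} e^{x y} \sin{\left(y \right)}]:  B = 3
  [e^{x} \sin{\left(y \right)}]:  A = -3
Solving: A = -3, B = 3.
Check against the point condition:
  u(1, 0) = 3 - 3 e  ⟹  e A + B = 3 - 3 e  ✓
Hence u(x, y) = - 3 e^{x} + 3 e^{x y}.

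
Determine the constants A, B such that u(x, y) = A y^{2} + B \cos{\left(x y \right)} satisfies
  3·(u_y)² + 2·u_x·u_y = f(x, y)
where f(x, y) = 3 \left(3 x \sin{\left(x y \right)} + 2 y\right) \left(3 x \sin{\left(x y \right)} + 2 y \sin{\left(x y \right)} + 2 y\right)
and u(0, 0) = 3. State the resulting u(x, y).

Substitute the ansatz u = A y^{2} + B \cos{\left(x y \right)} into the left-hand side.
Derivatives of the ansatz:
  u_y = 2 A y - B x \sin{\left(x y \right)}
  u_x = - B y \sin{\left(x y \right)}
Term by term:
  3·(u_y)² = 12 A^{2} y^{2} - 12 A B x y \sin{\left(x y \right)} + 3 B^{2} x^{2} \sin^{2}{\left(x y \right)}
  2·u_x·u_y = - 4 A B y^{2} \sin{\left(x y \right)} + 2 B^{2} x y \sin^{2}{\left(x y \right)}
So the left-hand side equals
  12 A^{2} y^{2} - 12 A B x y \sin{\left(x y \right)} - 4 A B y^{2} \sin{\left(x y \right)} + 3 B^{2} x^{2} \sin^{2}{\left(x y \right)} + 2 B^{2} x y \sin^{2}{\left(x y \right)}
This must equal f(x, y) identically; expanded, f = 27 x^{2} \sin^{2}{\left(x y \right)} + 18 x y \sin^{2}{\left(x y \right)} + 36 x y \sin{\left(x y \right)} + 12 y^{2} \sin{\left(x y \right)} + 12 y^{2}.
Matching coefficients of the independent functions:
  [y^{2}]:  12 A^{2} = 12
  [x^{2} \sin^{2}{\left(x y \right)}]:  3 B^{2} = 27
  [y^{2} \sin{\left(x y \right)}]:  - 4 A B = 12
  [x y \sin{\left(x y \right)}]:  - 12 A B = 36
  [x y \sin^{2}{\left(x y \right)}]:  2 B^{2} = 18
These equations allow (A, B) = (-1, 3) or (1, -3).
Impose the point condition(s):
  u(0, 0) = 3  ⟹  B = 3
Only A = -1, B = 3 satisfies everything.
Hence u(x, y) = - y^{2} + 3 \cos{\left(x y \right)}.

Answer: u(x, y) = - y^{2} + 3 \cos{\left(x y \right)}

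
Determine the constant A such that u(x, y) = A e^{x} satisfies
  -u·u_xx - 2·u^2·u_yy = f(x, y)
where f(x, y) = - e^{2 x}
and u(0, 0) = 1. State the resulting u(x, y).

Substitute the ansatz u = A e^{x} into the left-hand side.
Derivatives of the ansatz:
  u_xx = A e^{x}
  u_yy = 0
Term by term:
  -u·u_xx = - A^{2} e^{2 x}
  -2·u^2·u_yy = 0
So the left-hand side equals
  - A^{2} e^{2 x}
This must equal f(x, y) = - e^{2 x} identically.
Matching coefficients of the independent functions:
  [e^{2 x}]:  - A^{2} = -1
These equations allow (A) = (-1) or (1).
Impose the point condition(s):
  u(0, 0) = 1  ⟹  A = 1
Only A = 1 satisfies everything.
Hence u(x, y) = e^{x}.

Answer: u(x, y) = e^{x}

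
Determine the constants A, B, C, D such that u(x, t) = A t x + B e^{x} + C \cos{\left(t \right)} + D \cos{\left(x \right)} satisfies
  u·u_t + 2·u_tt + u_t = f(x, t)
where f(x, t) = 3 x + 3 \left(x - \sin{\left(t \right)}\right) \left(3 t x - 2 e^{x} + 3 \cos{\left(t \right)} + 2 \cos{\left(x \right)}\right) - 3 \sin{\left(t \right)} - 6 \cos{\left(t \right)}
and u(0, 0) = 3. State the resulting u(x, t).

Answer: u(x, t) = 3 t x - 2 e^{x} + 3 \cos{\left(t \right)} + 2 \cos{\left(x \right)}

Derivation:
Substitute the ansatz u = A t x + B e^{x} + C \cos{\left(t \right)} + D \cos{\left(x \right)} into the left-hand side.
Derivatives of the ansatz:
  u_t = A x - C \sin{\left(t \right)}
  u_tt = - C \cos{\left(t \right)}
Term by term:
  u·u_t = A^{2} t x^{2} + A B x e^{x} - A C t x \sin{\left(t \right)} + A C x \cos{\left(t \right)} + A D x \cos{\left(x \right)} - B C e^{x} \sin{\left(t \right)} - C^{2} \sin{\left(t \right)} \cos{\left(t \right)} - C D \sin{\left(t \right)} \cos{\left(x \right)}
  2·u_tt = - 2 C \cos{\left(t \right)}
  u_t = A x - C \sin{\left(t \right)}
So the left-hand side equals
  A^{2} t x^{2} + A B x e^{x} - A C t x \sin{\left(t \right)} + A C x \cos{\left(t \right)} + A D x \cos{\left(x \right)} + A x - B C e^{x} \sin{\left(t \right)} - C^{2} \sin{\left(t \right)} \cos{\left(t \right)} - C D \sin{\left(t \right)} \cos{\left(x \right)} - C \sin{\left(t \right)} - 2 C \cos{\left(t \right)}
This must equal f(x, t) identically; expanded, f = 9 t x^{2} - 9 t x \sin{\left(t \right)} - 6 x e^{x} + 9 x \cos{\left(t \right)} + 6 x \cos{\left(x \right)} + 3 x + 6 e^{x} \sin{\left(t \right)} - 9 \sin{\left(t \right)} \cos{\left(t \right)} - 6 \sin{\left(t \right)} \cos{\left(x \right)} - 3 \sin{\left(t \right)} - 6 \cos{\left(t \right)}.
Matching coefficients of the independent functions:
  [x]:  A = 3
  [t x^{2}]:  A^{2} = 9
  [x e^{x}]:  A B = -6
  [x \cos{\left(t \right)}]:  A C = 9
  [x \cos{\left(x \right)}]:  A D = 6
  [e^{x} \sin{\left(t \right)}]:  - B C = 6
  [\sin{\left(t \right)} \cos{\left(t \right)}]:  - C^{2} = -9
  [\sin{\left(t \right)} \cos{\left(x \right)}]:  - C D = -6
  [t x \sin{\left(t \right)}]:  - A C = -9
  [\sin{\left(t \right)}]:  - C = -3
  [\cos{\left(t \right)}]:  - 2 C = -6
Solving: A = 3, B = -2, C = 3, D = 2.
Check against the point condition:
  u(0, 0) = 3  ⟹  B + C + D = 3  ✓
Hence u(x, t) = 3 t x - 2 e^{x} + 3 \cos{\left(t \right)} + 2 \cos{\left(x \right)}.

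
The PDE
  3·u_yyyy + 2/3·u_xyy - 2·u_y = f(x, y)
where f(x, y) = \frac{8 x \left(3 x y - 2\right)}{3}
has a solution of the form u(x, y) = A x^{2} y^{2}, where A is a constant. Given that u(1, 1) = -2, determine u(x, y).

Answer: u(x, y) = - 2 x^{2} y^{2}

Derivation:
Substitute the ansatz u = A x^{2} y^{2} into the left-hand side.
Derivatives of the ansatz:
  u_yyyy = 0
  u_xyy = 4 A x
  u_y = 2 A x^{2} y
Term by term:
  3·u_yyyy = 0
  2/3·u_xyy = \frac{8 A x}{3}
  -2·u_y = - 4 A x^{2} y
So the left-hand side equals
  - 4 A x^{2} y + \frac{8 A x}{3}
This must equal f(x, y) = \frac{8 x \left(3 x y - 2\right)}{3} identically.
Matching coefficients of the independent functions:
  [x]:  \frac{8 A}{3} = - \frac{16}{3}
  [x^{2} y]:  - 4 A = 8
Solving: A = -2.
Check against the point condition:
  u(1, 1) = -2  ⟹  A = -2  ✓
Hence u(x, y) = - 2 x^{2} y^{2}.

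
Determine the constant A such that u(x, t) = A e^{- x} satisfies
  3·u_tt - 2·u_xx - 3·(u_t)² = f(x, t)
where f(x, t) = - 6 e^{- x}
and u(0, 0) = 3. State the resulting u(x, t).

Answer: u(x, t) = 3 e^{- x}

Derivation:
Substitute the ansatz u = A e^{- x} into the left-hand side.
Derivatives of the ansatz:
  u_tt = 0
  u_xx = A e^{- x}
  u_t = 0
Term by term:
  3·u_tt = 0
  -2·u_xx = - 2 A e^{- x}
  -3·(u_t)² = 0
So the left-hand side equals
  - 2 A e^{- x}
This must equal f(x, t) = - 6 e^{- x} identically.
Matching coefficients of the independent functions:
  [e^{- x}]:  - 2 A = -6
Solving: A = 3.
Check against the point condition:
  u(0, 0) = 3  ⟹  A = 3  ✓
Hence u(x, t) = 3 e^{- x}.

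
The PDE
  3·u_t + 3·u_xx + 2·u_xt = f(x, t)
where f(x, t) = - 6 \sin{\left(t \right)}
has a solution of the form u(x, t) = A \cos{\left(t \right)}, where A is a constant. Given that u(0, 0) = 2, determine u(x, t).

Substitute the ansatz u = A \cos{\left(t \right)} into the left-hand side.
Derivatives of the ansatz:
  u_t = - A \sin{\left(t \right)}
  u_xx = 0
  u_xt = 0
Term by term:
  3·u_t = - 3 A \sin{\left(t \right)}
  3·u_xx = 0
  2·u_xt = 0
So the left-hand side equals
  - 3 A \sin{\left(t \right)}
This must equal f(x, t) = - 6 \sin{\left(t \right)} identically.
Matching coefficients of the independent functions:
  [\sin{\left(t \right)}]:  - 3 A = -6
Solving: A = 2.
Check against the point condition:
  u(0, 0) = 2  ⟹  A = 2  ✓
Hence u(x, t) = 2 \cos{\left(t \right)}.

Answer: u(x, t) = 2 \cos{\left(t \right)}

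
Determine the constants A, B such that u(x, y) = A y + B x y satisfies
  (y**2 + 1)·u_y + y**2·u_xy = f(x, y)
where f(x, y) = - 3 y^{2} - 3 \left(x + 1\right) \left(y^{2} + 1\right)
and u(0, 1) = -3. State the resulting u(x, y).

Substitute the ansatz u = A y + B x y into the left-hand side.
Derivatives of the ansatz:
  u_y = A + B x
  u_xy = B
Term by term:
  (y**2 + 1)·u_y = A y^{2} + A + B x y^{2} + B x
  y**2·u_xy = B y^{2}
So the left-hand side equals
  A y^{2} + A + B x y^{2} + B x + B y^{2}
This must equal f(x, y) identically; expanded, f = - 3 x y^{2} - 3 x - 6 y^{2} - 3.
Matching coefficients of the independent functions:
  [constant term]:  A = -3
  [x, x y^{2}]:  B = -3
  [y^{2}]:  A + B = -6
Solving: A = -3, B = -3.
Check against the point condition:
  u(0, 1) = -3  ⟹  A = -3  ✓
Hence u(x, y) = - 3 x y - 3 y.

Answer: u(x, y) = - 3 x y - 3 y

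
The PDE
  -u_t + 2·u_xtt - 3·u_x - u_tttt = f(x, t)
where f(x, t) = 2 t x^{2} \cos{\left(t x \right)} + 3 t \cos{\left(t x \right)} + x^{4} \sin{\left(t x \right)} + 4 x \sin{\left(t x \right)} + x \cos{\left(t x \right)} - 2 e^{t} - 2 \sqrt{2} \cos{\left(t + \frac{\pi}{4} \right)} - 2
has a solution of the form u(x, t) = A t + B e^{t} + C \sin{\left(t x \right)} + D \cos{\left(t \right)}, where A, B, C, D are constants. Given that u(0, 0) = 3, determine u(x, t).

Answer: u(x, t) = 2 t + e^{t} - \sin{\left(t x \right)} + 2 \cos{\left(t \right)}

Derivation:
Substitute the ansatz u = A t + B e^{t} + C \sin{\left(t x \right)} + D \cos{\left(t \right)} into the left-hand side.
Derivatives of the ansatz:
  u_t = A + B e^{t} + C x \cos{\left(t x \right)} - D \sin{\left(t \right)}
  u_xtt = - C t x^{2} \cos{\left(t x \right)} - 2 C x \sin{\left(t x \right)}
  u_x = C t \cos{\left(t x \right)}
  u_tttt = B e^{t} + C x^{4} \sin{\left(t x \right)} + D \cos{\left(t \right)}
Term by term:
  -u_t = - A - B e^{t} - C x \cos{\left(t x \right)} + D \sin{\left(t \right)}
  2·u_xtt = - 2 C t x^{2} \cos{\left(t x \right)} - 4 C x \sin{\left(t x \right)}
  -3·u_x = - 3 C t \cos{\left(t x \right)}
  -u_tttt = - B e^{t} - C x^{4} \sin{\left(t x \right)} - D \cos{\left(t \right)}
So the left-hand side equals
  - A - 2 B e^{t} - 2 C t x^{2} \cos{\left(t x \right)} - 3 C t \cos{\left(t x \right)} - C x^{4} \sin{\left(t x \right)} - 4 C x \sin{\left(t x \right)} - C x \cos{\left(t x \right)} + D \sin{\left(t \right)} - D \cos{\left(t \right)}
This must equal f(x, t) identically; expanded, f = 2 t x^{2} \cos{\left(t x \right)} + 3 t \cos{\left(t x \right)} + x^{4} \sin{\left(t x \right)} + 4 x \sin{\left(t x \right)} + x \cos{\left(t x \right)} - 2 e^{t} + 2 \sin{\left(t \right)} - 2 \cos{\left(t \right)} - 2.
Matching coefficients of the independent functions:
  [constant term]:  - A = -2
  [t \cos{\left(t x \right)}]:  - 3 C = 3
  [x \sin{\left(t x \right)}]:  - 4 C = 4
  [x \cos{\left(t x \right)}, x^{4} \sin{\left(t x \right)}]:  - C = 1
  [t x^{2} \cos{\left(t x \right)}]:  - 2 C = 2
  [e^{t}]:  - 2 B = -2
  [\sin{\left(t \right)}]:  D = 2
  [\cos{\left(t \right)}]:  - D = -2
Solving: A = 2, B = 1, C = -1, D = 2.
Check against the point condition:
  u(0, 0) = 3  ⟹  B + D = 3  ✓
Hence u(x, t) = 2 t + e^{t} - \sin{\left(t x \right)} + 2 \cos{\left(t \right)}.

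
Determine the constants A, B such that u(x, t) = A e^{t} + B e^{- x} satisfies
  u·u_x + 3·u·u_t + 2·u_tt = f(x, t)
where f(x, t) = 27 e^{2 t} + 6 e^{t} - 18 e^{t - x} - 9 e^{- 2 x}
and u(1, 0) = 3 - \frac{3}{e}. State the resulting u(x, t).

Answer: u(x, t) = 3 e^{t} - 3 e^{- x}

Derivation:
Substitute the ansatz u = A e^{t} + B e^{- x} into the left-hand side.
Derivatives of the ansatz:
  u_x = - B e^{- x}
  u_t = A e^{t}
  u_tt = A e^{t}
Term by term:
  u·u_x = - A B e^{t} e^{- x} - B^{2} e^{- 2 x}
  3·u·u_t = 3 A^{2} e^{2 t} + 3 A B e^{t} e^{- x}
  2·u_tt = 2 A e^{t}
So the left-hand side equals
  3 A^{2} e^{2 t} + 2 A B e^{t} e^{- x} + 2 A e^{t} - B^{2} e^{- 2 x}
This must equal f(x, t) identically; expanded, f = 27 e^{2 t} + 6 e^{t} - 18 e^{t} e^{- x} - 9 e^{- 2 x}.
Matching coefficients of the independent functions:
  [e^{t} e^{- x}]:  2 A B = -18
  [e^{t}]:  2 A = 6
  [e^{2 t}]:  3 A^{2} = 27
  [e^{- 2 x}]:  - B^{2} = -9
Solving: A = 3, B = -3.
Check against the point condition:
  u(1, 0) = 3 - \frac{3}{e}  ⟹  A + \frac{B}{e} = 3 - \frac{3}{e}  ✓
Hence u(x, t) = 3 e^{t} - 3 e^{- x}.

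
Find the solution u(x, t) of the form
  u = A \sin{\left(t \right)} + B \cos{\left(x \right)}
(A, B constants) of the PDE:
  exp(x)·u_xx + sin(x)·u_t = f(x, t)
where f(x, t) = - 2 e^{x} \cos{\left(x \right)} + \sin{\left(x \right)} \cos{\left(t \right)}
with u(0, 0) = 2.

Substitute the ansatz u = A \sin{\left(t \right)} + B \cos{\left(x \right)} into the left-hand side.
Derivatives of the ansatz:
  u_xx = - B \cos{\left(x \right)}
  u_t = A \cos{\left(t \right)}
Term by term:
  exp(x)·u_xx = - B e^{x} \cos{\left(x \right)}
  sin(x)·u_t = A \sin{\left(x \right)} \cos{\left(t \right)}
So the left-hand side equals
  A \sin{\left(x \right)} \cos{\left(t \right)} - B e^{x} \cos{\left(x \right)}
This must equal f(x, t) = - 2 e^{x} \cos{\left(x \right)} + \sin{\left(x \right)} \cos{\left(t \right)} identically.
Matching coefficients of the independent functions:
  [e^{x} \cos{\left(x \right)}]:  - B = -2
  [\sin{\left(x \right)} \cos{\left(t \right)}]:  A = 1
Solving: A = 1, B = 2.
Check against the point condition:
  u(0, 0) = 2  ⟹  B = 2  ✓
Hence u(x, t) = \sin{\left(t \right)} + 2 \cos{\left(x \right)}.

Answer: u(x, t) = \sin{\left(t \right)} + 2 \cos{\left(x \right)}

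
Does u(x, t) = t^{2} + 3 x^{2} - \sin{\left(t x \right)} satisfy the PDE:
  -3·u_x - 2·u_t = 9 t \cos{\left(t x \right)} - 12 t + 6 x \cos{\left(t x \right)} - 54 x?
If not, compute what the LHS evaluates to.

Answer: No, the LHS evaluates to 3 t \cos{\left(t x \right)} - 4 t + 2 x \cos{\left(t x \right)} - 18 x

Derivation:
Evaluate each term of the left-hand side for u = t^{2} + 3 x^{2} - \sin{\left(t x \right)}.
Derivatives:
  u_x = - t \cos{\left(t x \right)} + 6 x
  u_t = 2 t - x \cos{\left(t x \right)}
Terms:
  -3·u_x = 3 t \cos{\left(t x \right)} - 18 x
  -2·u_t = - 4 t + 2 x \cos{\left(t x \right)}
Sum: LHS = 3 t \cos{\left(t x \right)} - 4 t + 2 x \cos{\left(t x \right)} - 18 x
Given right-hand side: 9 t \cos{\left(t x \right)} - 12 t + 6 x \cos{\left(t x \right)} - 54 x. Difference LHS − RHS = - 6 t \cos{\left(t x \right)} + 8 t - 4 x \cos{\left(t x \right)} + 36 x ≠ 0, so u is not a solution.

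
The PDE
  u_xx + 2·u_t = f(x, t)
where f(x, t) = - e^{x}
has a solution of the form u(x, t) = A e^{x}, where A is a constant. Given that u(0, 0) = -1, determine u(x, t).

Answer: u(x, t) = - e^{x}

Derivation:
Substitute the ansatz u = A e^{x} into the left-hand side.
Derivatives of the ansatz:
  u_xx = A e^{x}
  u_t = 0
Term by term:
  u_xx = A e^{x}
  2·u_t = 0
So the left-hand side equals
  A e^{x}
This must equal f(x, t) = - e^{x} identically.
Matching coefficients of the independent functions:
  [e^{x}]:  A = -1
Solving: A = -1.
Check against the point condition:
  u(0, 0) = -1  ⟹  A = -1  ✓
Hence u(x, t) = - e^{x}.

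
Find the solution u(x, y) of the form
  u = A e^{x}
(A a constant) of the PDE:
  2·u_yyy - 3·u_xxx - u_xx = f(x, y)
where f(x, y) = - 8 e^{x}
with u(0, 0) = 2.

Substitute the ansatz u = A e^{x} into the left-hand side.
Derivatives of the ansatz:
  u_yyy = 0
  u_xxx = A e^{x}
  u_xx = A e^{x}
Term by term:
  2·u_yyy = 0
  -3·u_xxx = - 3 A e^{x}
  -u_xx = - A e^{x}
So the left-hand side equals
  - 4 A e^{x}
This must equal f(x, y) = - 8 e^{x} identically.
Matching coefficients of the independent functions:
  [e^{x}]:  - 4 A = -8
Solving: A = 2.
Check against the point condition:
  u(0, 0) = 2  ⟹  A = 2  ✓
Hence u(x, y) = 2 e^{x}.

Answer: u(x, y) = 2 e^{x}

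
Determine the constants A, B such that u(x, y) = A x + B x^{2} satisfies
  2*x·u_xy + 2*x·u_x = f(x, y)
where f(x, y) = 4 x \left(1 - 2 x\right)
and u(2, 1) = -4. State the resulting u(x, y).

Substitute the ansatz u = A x + B x^{2} into the left-hand side.
Derivatives of the ansatz:
  u_xy = 0
  u_x = A + 2 B x
Term by term:
  2*x·u_xy = 0
  2*x·u_x = 2 A x + 4 B x^{2}
So the left-hand side equals
  2 A x + 4 B x^{2}
This must equal f(x, y) = 4 x \left(1 - 2 x\right) identically.
Matching coefficients of the independent functions:
  [x]:  2 A = 4
  [x^{2}]:  4 B = -8
Solving: A = 2, B = -2.
Check against the point condition:
  u(2, 1) = -4  ⟹  2 A + 4 B = -4  ✓
Hence u(x, y) = - 2 x^{2} + 2 x.

Answer: u(x, y) = - 2 x^{2} + 2 x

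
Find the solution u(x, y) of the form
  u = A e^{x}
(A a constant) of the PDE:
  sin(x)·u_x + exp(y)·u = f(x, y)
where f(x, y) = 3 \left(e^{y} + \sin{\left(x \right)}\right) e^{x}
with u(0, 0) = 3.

Substitute the ansatz u = A e^{x} into the left-hand side.
Derivatives of the ansatz:
  u_x = A e^{x}
Term by term:
  sin(x)·u_x = A e^{x} \sin{\left(x \right)}
  exp(y)·u = A e^{x} e^{y}
So the left-hand side equals
  A e^{x} e^{y} + A e^{x} \sin{\left(x \right)}
This must equal f(x, y) identically; expanded, f = 3 e^{x} e^{y} + 3 e^{x} \sin{\left(x \right)}.
Matching coefficients of the independent functions:
  [e^{x} e^{y}, e^{x} \sin{\left(x \right)}]:  A = 3
Solving: A = 3.
Check against the point condition:
  u(0, 0) = 3  ⟹  A = 3  ✓
Hence u(x, y) = 3 e^{x}.

Answer: u(x, y) = 3 e^{x}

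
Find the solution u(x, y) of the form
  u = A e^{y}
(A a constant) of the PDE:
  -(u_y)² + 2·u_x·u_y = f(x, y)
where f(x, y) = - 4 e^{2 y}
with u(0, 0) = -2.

Substitute the ansatz u = A e^{y} into the left-hand side.
Derivatives of the ansatz:
  u_y = A e^{y}
  u_x = 0
Term by term:
  -(u_y)² = - A^{2} e^{2 y}
  2·u_x·u_y = 0
So the left-hand side equals
  - A^{2} e^{2 y}
This must equal f(x, y) = - 4 e^{2 y} identically.
Matching coefficients of the independent functions:
  [e^{2 y}]:  - A^{2} = -4
These equations allow (A) = (-2) or (2).
Impose the point condition(s):
  u(0, 0) = -2  ⟹  A = -2
Only A = -2 satisfies everything.
Hence u(x, y) = - 2 e^{y}.

Answer: u(x, y) = - 2 e^{y}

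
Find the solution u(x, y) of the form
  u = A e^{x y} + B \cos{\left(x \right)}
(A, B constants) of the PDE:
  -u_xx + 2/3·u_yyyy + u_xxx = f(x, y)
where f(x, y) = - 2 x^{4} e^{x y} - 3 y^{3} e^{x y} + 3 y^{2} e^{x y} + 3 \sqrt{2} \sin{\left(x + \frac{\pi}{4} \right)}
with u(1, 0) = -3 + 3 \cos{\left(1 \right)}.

Substitute the ansatz u = A e^{x y} + B \cos{\left(x \right)} into the left-hand side.
Derivatives of the ansatz:
  u_xx = A y^{2} e^{x y} - B \cos{\left(x \right)}
  u_yyyy = A x^{4} e^{x y}
  u_xxx = A y^{3} e^{x y} + B \sin{\left(x \right)}
Term by term:
  -u_xx = - A y^{2} e^{x y} + B \cos{\left(x \right)}
  2/3·u_yyyy = \frac{2 A x^{4} e^{x y}}{3}
  u_xxx = A y^{3} e^{x y} + B \sin{\left(x \right)}
So the left-hand side equals
  \frac{2 A x^{4} e^{x y}}{3} + A y^{3} e^{x y} - A y^{2} e^{x y} + B \sin{\left(x \right)} + B \cos{\left(x \right)}
This must equal f(x, y) identically; expanded, f = - 2 x^{4} e^{x y} - 3 y^{3} e^{x y} + 3 y^{2} e^{x y} + 3 \sin{\left(x \right)} + 3 \cos{\left(x \right)}.
Matching coefficients of the independent functions:
  [x^{4} e^{x y}]:  \frac{2 A}{3} = -2
  [y^{2} e^{x y}]:  - A = 3
  [y^{3} e^{x y}]:  A = -3
  [\sin{\left(x \right)}, \cos{\left(x \right)}]:  B = 3
Solving: A = -3, B = 3.
Check against the point condition:
  u(1, 0) = -3 + 3 \cos{\left(1 \right)}  ⟹  A + B \cos{\left(1 \right)} = -3 + 3 \cos{\left(1 \right)}  ✓
Hence u(x, y) = - 3 e^{x y} + 3 \cos{\left(x \right)}.

Answer: u(x, y) = - 3 e^{x y} + 3 \cos{\left(x \right)}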